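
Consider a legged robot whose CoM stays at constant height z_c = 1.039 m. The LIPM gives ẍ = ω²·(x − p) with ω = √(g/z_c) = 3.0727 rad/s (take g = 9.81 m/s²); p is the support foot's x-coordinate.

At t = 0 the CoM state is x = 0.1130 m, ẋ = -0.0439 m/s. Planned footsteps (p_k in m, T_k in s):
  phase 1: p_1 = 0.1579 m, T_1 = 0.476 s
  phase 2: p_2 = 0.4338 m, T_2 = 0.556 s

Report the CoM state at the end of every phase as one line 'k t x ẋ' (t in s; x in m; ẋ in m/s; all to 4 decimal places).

1 0.4760 0.0266 -0.3817
2 1.0320 -1.0586 -4.4282

phase 1: p=0.1579, T=0.476, ωT=1.462605, cosh=2.274412, sinh=2.042780; start (x,ẋ)=(0.113000, -0.043900) → end (x,ẋ)=(0.026593, -0.381677)
phase 2: p=0.4338, T=0.556, ωT=1.708421, cosh=2.850695, sinh=2.669544; start (x,ẋ)=(0.026593, -0.381677) → end (x,ẋ)=(-1.058621, -4.428242)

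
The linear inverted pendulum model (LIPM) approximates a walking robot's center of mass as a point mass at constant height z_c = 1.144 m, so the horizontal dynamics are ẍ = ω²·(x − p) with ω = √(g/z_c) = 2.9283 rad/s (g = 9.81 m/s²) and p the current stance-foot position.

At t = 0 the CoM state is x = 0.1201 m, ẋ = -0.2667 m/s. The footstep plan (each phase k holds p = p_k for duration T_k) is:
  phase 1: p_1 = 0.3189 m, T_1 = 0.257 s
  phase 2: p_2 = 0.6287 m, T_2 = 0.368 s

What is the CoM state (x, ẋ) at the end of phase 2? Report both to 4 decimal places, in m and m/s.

phase 1: p=0.3189, T=0.257, ωT=0.752573, cosh=1.296803, sinh=0.825651; start (x,ẋ)=(0.120100, -0.266700) → end (x,ẋ)=(-0.014102, -0.826507)
phase 2: p=0.6287, T=0.368, ωT=1.077614, cosh=1.639035, sinh=1.298628; start (x,ẋ)=(-0.014102, -0.826507) → end (x,ẋ)=(-0.791410, -3.799104)

x = -0.7914, ẋ = -3.7991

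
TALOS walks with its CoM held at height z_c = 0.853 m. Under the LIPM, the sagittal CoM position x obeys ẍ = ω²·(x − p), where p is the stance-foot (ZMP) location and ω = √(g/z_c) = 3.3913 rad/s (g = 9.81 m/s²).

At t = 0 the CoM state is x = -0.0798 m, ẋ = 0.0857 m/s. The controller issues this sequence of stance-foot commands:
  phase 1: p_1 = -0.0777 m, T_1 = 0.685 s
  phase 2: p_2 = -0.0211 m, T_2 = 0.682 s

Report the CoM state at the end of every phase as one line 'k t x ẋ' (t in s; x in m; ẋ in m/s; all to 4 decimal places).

1 0.6850 0.0392 0.4056
2 1.3670 0.8847 3.0918

phase 1: p=-0.0777, T=0.685, ωT=2.323041, cosh=5.152318, sinh=5.054343; start (x,ẋ)=(-0.079800, 0.085700) → end (x,ẋ)=(0.039206, 0.405558)
phase 2: p=-0.0211, T=0.682, ωT=2.312867, cosh=5.101161, sinh=5.002184; start (x,ẋ)=(0.039206, 0.405558) → end (x,ẋ)=(0.884731, 3.091844)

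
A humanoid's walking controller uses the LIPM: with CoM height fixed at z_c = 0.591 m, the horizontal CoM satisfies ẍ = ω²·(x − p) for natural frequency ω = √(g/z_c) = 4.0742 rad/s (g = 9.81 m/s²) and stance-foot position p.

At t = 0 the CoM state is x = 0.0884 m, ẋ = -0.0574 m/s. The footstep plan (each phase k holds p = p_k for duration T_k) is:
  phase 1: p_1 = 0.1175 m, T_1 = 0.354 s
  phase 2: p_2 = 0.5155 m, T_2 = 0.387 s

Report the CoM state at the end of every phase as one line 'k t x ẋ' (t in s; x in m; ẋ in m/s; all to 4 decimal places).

1 0.3540 0.0244 -0.3649
2 0.7410 -0.9310 -5.5553

phase 1: p=0.1175, T=0.354, ωT=1.442267, cosh=2.233333, sinh=1.996941; start (x,ẋ)=(0.088400, -0.057400) → end (x,ẋ)=(0.024376, -0.364949)
phase 2: p=0.5155, T=0.387, ωT=1.576715, cosh=2.522844, sinh=2.316191; start (x,ẋ)=(0.024376, -0.364949) → end (x,ẋ)=(-0.931004, -5.555265)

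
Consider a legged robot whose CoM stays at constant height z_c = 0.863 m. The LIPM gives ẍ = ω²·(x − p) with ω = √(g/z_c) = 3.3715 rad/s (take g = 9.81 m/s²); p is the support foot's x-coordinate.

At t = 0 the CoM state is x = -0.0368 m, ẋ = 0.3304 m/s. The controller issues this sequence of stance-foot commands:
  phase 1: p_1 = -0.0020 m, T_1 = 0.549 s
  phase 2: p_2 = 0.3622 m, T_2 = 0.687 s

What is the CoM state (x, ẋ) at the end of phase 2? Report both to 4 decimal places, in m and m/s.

phase 1: p=-0.0020, T=0.549, ωT=1.850954, cosh=3.261487, sinh=3.104400; start (x,ẋ)=(-0.036800, 0.330400) → end (x,ẋ)=(0.188725, 0.713362)
phase 2: p=0.3622, T=0.687, ωT=2.316221, cosh=5.117967, sinh=5.019321; start (x,ẋ)=(0.188725, 0.713362) → end (x,ẋ)=(0.536378, 0.715306)

x = 0.5364, ẋ = 0.7153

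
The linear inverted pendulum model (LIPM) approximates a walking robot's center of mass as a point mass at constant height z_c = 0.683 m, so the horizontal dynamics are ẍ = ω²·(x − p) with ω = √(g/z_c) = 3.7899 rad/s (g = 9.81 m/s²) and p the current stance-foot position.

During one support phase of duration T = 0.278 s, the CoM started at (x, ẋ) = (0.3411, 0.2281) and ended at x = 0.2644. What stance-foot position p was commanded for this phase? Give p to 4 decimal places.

p = 0.5918

ωT = 3.7899·0.278 = 1.053592; cosh(ωT) = 1.608309, sinh(ωT) = 1.259626
x(T) = p + (x₀−p)·cosh(ωT) + (ẋ₀/ω)·sinh(ωT) ⇒ p·(1 − cosh) = x(T) − x₀·cosh − (ẋ₀/ω)·sinh
numerator   = 0.2644 − (0.3411)·1.608309 − (0.2281/3.7899)·1.259626 = -0.360006
denominator = 1 − 1.608309 = -0.608309
p = -0.360006 / -0.608309 = 0.5918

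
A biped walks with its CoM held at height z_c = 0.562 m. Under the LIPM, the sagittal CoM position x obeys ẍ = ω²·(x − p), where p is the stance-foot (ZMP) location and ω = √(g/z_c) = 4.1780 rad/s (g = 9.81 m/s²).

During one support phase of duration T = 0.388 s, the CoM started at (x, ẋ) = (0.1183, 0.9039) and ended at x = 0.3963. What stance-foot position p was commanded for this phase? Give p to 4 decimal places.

ωT = 4.1780·0.388 = 1.621064; cosh(ωT) = 2.628079, sinh(ωT) = 2.430391
x(T) = p + (x₀−p)·cosh(ωT) + (ẋ₀/ω)·sinh(ωT) ⇒ p·(1 − cosh) = x(T) − x₀·cosh − (ẋ₀/ω)·sinh
numerator   = 0.3963 − (0.1183)·2.628079 − (0.9039/4.1780)·2.430391 = -0.440411
denominator = 1 − 2.628079 = -1.628079
p = -0.440411 / -1.628079 = 0.2705

p = 0.2705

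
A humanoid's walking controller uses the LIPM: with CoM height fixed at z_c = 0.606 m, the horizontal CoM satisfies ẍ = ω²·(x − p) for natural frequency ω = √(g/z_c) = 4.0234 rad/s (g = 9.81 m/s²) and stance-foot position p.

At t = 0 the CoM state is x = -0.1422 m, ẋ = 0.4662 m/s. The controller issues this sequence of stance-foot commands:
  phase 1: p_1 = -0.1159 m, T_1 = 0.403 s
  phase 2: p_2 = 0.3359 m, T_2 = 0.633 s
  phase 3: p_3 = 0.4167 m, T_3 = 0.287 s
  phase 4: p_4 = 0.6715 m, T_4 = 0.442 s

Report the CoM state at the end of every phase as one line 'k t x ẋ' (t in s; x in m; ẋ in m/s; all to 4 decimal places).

1 0.4030 0.0967 0.9684
2 1.0360 0.3264 0.1132
3 1.3230 0.2995 -0.3214
4 1.7650 -0.6908 -5.2824

phase 1: p=-0.1159, T=0.403, ωT=1.621430, cosh=2.628969, sinh=2.431353; start (x,ẋ)=(-0.142200, 0.466200) → end (x,ẋ)=(0.096684, 0.968351)
phase 2: p=0.3359, T=0.633, ωT=2.546812, cosh=6.422337, sinh=6.344006; start (x,ẋ)=(0.096684, 0.968351) → end (x,ẋ)=(0.326449, 0.113218)
phase 3: p=0.4167, T=0.287, ωT=1.154716, cosh=1.744134, sinh=1.428987; start (x,ẋ)=(0.326449, 0.113218) → end (x,ẋ)=(0.299502, -0.321418)
phase 4: p=0.6715, T=0.442, ωT=1.778343, cosh=3.044478, sinh=2.875560; start (x,ẋ)=(0.299502, -0.321418) → end (x,ẋ)=(-0.690759, -5.282388)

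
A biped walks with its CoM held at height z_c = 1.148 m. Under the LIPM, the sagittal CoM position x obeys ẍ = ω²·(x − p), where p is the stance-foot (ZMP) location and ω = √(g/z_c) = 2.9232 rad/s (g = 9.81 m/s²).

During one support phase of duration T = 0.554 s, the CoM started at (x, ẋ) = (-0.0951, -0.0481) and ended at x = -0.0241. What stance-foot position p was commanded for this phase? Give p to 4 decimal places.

ωT = 2.9232·0.554 = 1.619453; cosh(ωT) = 2.624167, sinh(ωT) = 2.426160
x(T) = p + (x₀−p)·cosh(ωT) + (ẋ₀/ω)·sinh(ωT) ⇒ p·(1 − cosh) = x(T) − x₀·cosh − (ẋ₀/ω)·sinh
numerator   = -0.0241 − (-0.0951)·2.624167 − (-0.0481/2.9232)·2.426160 = 0.265380
denominator = 1 − 2.624167 = -1.624167
p = 0.265380 / -1.624167 = -0.1634

p = -0.1634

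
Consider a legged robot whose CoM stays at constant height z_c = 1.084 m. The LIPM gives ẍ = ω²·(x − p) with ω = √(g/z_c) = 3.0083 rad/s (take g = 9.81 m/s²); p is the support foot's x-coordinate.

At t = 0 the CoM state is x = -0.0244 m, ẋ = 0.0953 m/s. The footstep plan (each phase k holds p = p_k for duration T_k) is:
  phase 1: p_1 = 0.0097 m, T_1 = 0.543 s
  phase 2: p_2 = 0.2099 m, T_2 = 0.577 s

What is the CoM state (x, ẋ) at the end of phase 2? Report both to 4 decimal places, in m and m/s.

phase 1: p=0.0097, T=0.543, ωT=1.633507, cosh=2.658524, sinh=2.463281; start (x,ẋ)=(-0.024400, 0.095300) → end (x,ẋ)=(-0.002921, 0.000667)
phase 2: p=0.2099, T=0.577, ωT=1.735789, cosh=2.924832, sinh=2.748571; start (x,ẋ)=(-0.002921, 0.000667) → end (x,ẋ)=(-0.411958, -1.757769)

x = -0.4120, ẋ = -1.7578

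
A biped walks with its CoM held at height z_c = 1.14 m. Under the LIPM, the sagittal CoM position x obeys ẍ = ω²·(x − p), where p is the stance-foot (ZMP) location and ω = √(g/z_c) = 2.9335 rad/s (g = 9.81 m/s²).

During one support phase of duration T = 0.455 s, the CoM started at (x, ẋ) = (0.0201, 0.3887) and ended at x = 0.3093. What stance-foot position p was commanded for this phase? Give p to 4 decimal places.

ωT = 2.9335·0.455 = 1.334742; cosh(ωT) = 2.031122, sinh(ωT) = 1.767896
x(T) = p + (x₀−p)·cosh(ωT) + (ẋ₀/ω)·sinh(ωT) ⇒ p·(1 − cosh) = x(T) − x₀·cosh − (ẋ₀/ω)·sinh
numerator   = 0.3093 − (0.0201)·2.031122 − (0.3887/2.9335)·1.767896 = 0.034221
denominator = 1 − 2.031122 = -1.031122
p = 0.034221 / -1.031122 = -0.0332

p = -0.0332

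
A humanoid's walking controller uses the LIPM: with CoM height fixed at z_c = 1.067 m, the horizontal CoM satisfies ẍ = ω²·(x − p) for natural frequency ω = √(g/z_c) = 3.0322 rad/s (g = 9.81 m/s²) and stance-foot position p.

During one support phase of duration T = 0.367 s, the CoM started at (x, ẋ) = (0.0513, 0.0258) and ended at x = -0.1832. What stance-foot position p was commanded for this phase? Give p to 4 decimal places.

ωT = 3.0322·0.367 = 1.112817; cosh(ωT) = 1.685776, sinh(ωT) = 1.357144
x(T) = p + (x₀−p)·cosh(ωT) + (ẋ₀/ω)·sinh(ωT) ⇒ p·(1 − cosh) = x(T) − x₀·cosh − (ẋ₀/ω)·sinh
numerator   = -0.1832 − (0.0513)·1.685776 − (0.0258/3.0322)·1.357144 = -0.281228
denominator = 1 − 1.685776 = -0.685776
p = -0.281228 / -0.685776 = 0.4101

p = 0.4101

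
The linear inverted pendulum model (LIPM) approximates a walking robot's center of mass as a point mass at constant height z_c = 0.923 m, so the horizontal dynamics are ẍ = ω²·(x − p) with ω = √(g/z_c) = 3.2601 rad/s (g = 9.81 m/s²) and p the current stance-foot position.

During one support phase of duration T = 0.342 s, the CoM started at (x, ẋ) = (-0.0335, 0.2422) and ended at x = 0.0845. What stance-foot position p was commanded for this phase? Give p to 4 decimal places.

ωT = 3.2601·0.342 = 1.114954; cosh(ωT) = 1.688679, sinh(ωT) = 1.360749
x(T) = p + (x₀−p)·cosh(ωT) + (ẋ₀/ω)·sinh(ωT) ⇒ p·(1 − cosh) = x(T) − x₀·cosh − (ẋ₀/ω)·sinh
numerator   = 0.0845 − (-0.0335)·1.688679 − (0.2422/3.2601)·1.360749 = 0.039978
denominator = 1 − 1.688679 = -0.688679
p = 0.039978 / -0.688679 = -0.0580

p = -0.0580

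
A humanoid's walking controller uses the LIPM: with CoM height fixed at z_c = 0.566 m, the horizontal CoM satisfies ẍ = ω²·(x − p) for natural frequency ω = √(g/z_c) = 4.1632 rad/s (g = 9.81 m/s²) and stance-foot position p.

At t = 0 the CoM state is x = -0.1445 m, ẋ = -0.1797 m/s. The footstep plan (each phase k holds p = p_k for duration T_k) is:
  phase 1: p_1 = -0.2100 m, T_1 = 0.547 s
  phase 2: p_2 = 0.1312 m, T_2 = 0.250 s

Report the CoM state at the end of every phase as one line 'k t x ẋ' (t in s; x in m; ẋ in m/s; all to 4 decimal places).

phase 1: p=-0.2100, T=0.547, ωT=2.277270, cosh=4.926297, sinh=4.823733; start (x,ẋ)=(-0.144500, -0.179700) → end (x,ẋ)=(-0.095539, 0.430126)
phase 2: p=0.1312, T=0.250, ωT=1.040800, cosh=1.592327, sinh=1.239155; start (x,ẋ)=(-0.095539, 0.430126) → end (x,ẋ)=(-0.101817, -0.484809)

1 0.5470 -0.0955 0.4301
2 0.7970 -0.1018 -0.4848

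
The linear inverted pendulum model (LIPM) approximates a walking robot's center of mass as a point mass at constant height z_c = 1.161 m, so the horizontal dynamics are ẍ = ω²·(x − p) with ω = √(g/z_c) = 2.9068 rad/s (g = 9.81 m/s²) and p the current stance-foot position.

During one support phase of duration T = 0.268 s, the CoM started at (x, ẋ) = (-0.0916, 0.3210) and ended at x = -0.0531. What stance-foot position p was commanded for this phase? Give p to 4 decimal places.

p = 0.0855

ωT = 2.9068·0.268 = 0.779022; cosh(ωT) = 1.319098, sinh(ωT) = 0.860243
x(T) = p + (x₀−p)·cosh(ωT) + (ẋ₀/ω)·sinh(ωT) ⇒ p·(1 − cosh) = x(T) − x₀·cosh − (ẋ₀/ω)·sinh
numerator   = -0.0531 − (-0.0916)·1.319098 − (0.3210/2.9068)·0.860243 = -0.027268
denominator = 1 − 1.319098 = -0.319098
p = -0.027268 / -0.319098 = 0.0855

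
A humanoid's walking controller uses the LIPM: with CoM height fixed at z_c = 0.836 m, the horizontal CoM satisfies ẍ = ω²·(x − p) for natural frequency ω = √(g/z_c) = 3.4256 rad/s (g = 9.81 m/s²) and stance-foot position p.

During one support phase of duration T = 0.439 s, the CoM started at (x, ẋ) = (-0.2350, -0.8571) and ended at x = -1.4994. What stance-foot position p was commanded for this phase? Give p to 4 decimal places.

ωT = 3.4256·0.439 = 1.503838; cosh(ωT) = 2.360600, sinh(ωT) = 2.138325
x(T) = p + (x₀−p)·cosh(ωT) + (ẋ₀/ω)·sinh(ωT) ⇒ p·(1 − cosh) = x(T) − x₀·cosh − (ẋ₀/ω)·sinh
numerator   = -1.4994 − (-0.2350)·2.360600 − (-0.8571/3.4256)·2.138325 = -0.409641
denominator = 1 − 2.360600 = -1.360600
p = -0.409641 / -1.360600 = 0.3011

p = 0.3011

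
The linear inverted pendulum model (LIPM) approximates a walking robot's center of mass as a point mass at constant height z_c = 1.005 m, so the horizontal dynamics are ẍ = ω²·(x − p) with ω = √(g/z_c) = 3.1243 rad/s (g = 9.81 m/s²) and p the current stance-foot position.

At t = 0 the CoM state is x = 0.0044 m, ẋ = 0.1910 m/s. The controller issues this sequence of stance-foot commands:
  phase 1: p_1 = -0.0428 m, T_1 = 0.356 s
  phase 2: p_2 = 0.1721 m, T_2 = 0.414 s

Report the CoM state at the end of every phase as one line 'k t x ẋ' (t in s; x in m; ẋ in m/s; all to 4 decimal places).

phase 1: p=-0.0428, T=0.356, ωT=1.112251, cosh=1.685007, sinh=1.356189; start (x,ẋ)=(0.004400, 0.191000) → end (x,ẋ)=(0.119641, 0.521829)
phase 2: p=0.1721, T=0.414, ωT=1.293460, cosh=1.959849, sinh=1.685529; start (x,ẋ)=(0.119641, 0.521829) → end (x,ẋ)=(0.350810, 0.746453)

1 0.3560 0.1196 0.5218
2 0.7700 0.3508 0.7465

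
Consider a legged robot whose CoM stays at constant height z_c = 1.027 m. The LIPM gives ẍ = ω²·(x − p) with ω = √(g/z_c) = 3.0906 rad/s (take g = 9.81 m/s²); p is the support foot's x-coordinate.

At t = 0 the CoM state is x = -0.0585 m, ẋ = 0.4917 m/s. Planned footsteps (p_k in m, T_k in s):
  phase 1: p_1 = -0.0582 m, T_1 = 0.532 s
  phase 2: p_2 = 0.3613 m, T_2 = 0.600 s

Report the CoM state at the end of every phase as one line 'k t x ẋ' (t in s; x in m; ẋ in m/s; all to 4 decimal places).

phase 1: p=-0.0582, T=0.532, ωT=1.644199, cosh=2.685015, sinh=2.491848; start (x,ẋ)=(-0.058500, 0.491700) → end (x,ẋ)=(0.337436, 1.317911)
phase 2: p=0.3613, T=0.600, ωT=1.854360, cosh=3.272081, sinh=3.115528; start (x,ẋ)=(0.337436, 1.317911) → end (x,ẋ)=(1.611756, 4.082528)

1 0.5320 0.3374 1.3179
2 1.1320 1.6118 4.0825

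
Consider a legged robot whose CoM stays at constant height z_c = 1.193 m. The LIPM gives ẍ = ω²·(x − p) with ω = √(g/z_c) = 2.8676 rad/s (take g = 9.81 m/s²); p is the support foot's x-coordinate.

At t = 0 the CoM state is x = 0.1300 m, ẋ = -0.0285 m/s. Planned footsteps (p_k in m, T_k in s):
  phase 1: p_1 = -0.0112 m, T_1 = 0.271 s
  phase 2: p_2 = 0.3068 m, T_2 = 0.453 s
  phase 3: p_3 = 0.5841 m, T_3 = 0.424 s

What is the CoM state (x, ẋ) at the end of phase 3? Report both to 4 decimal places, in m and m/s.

phase 1: p=-0.0112, T=0.271, ωT=0.777120, cosh=1.317463, sinh=0.857735; start (x,ẋ)=(0.130000, -0.028500) → end (x,ẋ)=(0.166301, 0.309753)
phase 2: p=0.3068, T=0.453, ωT=1.299023, cosh=1.969256, sinh=1.696457; start (x,ẋ)=(0.166301, 0.309753) → end (x,ẋ)=(0.213370, -0.073510)
phase 3: p=0.5841, T=0.424, ωT=1.215862, cosh=1.834828, sinh=1.538374; start (x,ẋ)=(0.213370, -0.073510) → end (x,ẋ)=(-0.135561, -1.770330)

x = -0.1356, ẋ = -1.7703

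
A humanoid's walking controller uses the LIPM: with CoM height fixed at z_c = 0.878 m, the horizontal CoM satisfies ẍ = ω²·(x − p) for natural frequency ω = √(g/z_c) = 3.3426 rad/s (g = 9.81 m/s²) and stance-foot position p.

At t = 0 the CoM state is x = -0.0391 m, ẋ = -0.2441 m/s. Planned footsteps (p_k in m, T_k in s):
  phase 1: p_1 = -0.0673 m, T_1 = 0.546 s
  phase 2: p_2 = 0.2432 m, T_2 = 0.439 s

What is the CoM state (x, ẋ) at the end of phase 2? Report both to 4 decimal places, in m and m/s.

x = -1.0673, ẋ = -4.1538

phase 1: p=-0.0673, T=0.546, ωT=1.825060, cosh=3.182186, sinh=3.020978; start (x,ẋ)=(-0.039100, -0.244100) → end (x,ẋ)=(-0.198175, -0.492010)
phase 2: p=0.2432, T=0.439, ωT=1.467401, cosh=2.284236, sinh=2.053712; start (x,ẋ)=(-0.198175, -0.492010) → end (x,ẋ)=(-1.067299, -4.153793)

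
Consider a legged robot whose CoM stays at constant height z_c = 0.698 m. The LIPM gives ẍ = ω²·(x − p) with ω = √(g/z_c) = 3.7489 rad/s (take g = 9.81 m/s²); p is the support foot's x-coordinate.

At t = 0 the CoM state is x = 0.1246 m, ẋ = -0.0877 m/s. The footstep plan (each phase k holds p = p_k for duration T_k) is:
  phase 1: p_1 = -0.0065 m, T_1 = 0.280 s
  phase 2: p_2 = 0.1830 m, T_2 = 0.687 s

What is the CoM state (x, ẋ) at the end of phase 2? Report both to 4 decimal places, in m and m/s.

x = 0.9542, ẋ = 2.9300

phase 1: p=-0.0065, T=0.280, ωT=1.049692, cosh=1.603408, sinh=1.253363; start (x,ẋ)=(0.124600, -0.087700) → end (x,ẋ)=(0.174386, 0.475385)
phase 2: p=0.1830, T=0.687, ωT=2.575494, cosh=6.606963, sinh=6.530847; start (x,ẋ)=(0.174386, 0.475385) → end (x,ẋ)=(0.954243, 2.929955)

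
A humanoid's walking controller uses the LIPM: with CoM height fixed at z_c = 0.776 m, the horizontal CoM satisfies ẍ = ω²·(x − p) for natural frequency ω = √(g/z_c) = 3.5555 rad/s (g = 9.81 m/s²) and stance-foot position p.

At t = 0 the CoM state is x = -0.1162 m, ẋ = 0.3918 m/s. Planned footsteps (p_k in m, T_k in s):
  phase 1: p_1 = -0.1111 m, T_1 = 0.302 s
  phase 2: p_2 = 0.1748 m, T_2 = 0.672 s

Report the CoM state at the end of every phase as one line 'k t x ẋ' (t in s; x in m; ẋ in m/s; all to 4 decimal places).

phase 1: p=-0.1111, T=0.302, ωT=1.073761, cosh=1.634043, sinh=1.292322; start (x,ẋ)=(-0.116200, 0.391800) → end (x,ẋ)=(0.022974, 0.616784)
phase 2: p=0.1748, T=0.672, ωT=2.389296, cosh=5.498754, sinh=5.407060; start (x,ẋ)=(0.022974, 0.616784) → end (x,ẋ)=(0.277929, 0.472728)

1 0.3020 0.0230 0.6168
2 0.9740 0.2779 0.4727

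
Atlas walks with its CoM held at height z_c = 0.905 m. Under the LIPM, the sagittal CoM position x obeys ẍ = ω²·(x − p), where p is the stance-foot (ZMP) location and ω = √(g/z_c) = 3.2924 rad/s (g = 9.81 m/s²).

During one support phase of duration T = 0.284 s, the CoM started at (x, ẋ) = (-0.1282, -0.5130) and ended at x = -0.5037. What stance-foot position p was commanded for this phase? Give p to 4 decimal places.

p = 0.3136

ωT = 3.2924·0.284 = 0.935042; cosh(ωT) = 1.469944, sinh(ωT) = 1.077375
x(T) = p + (x₀−p)·cosh(ωT) + (ẋ₀/ω)·sinh(ωT) ⇒ p·(1 − cosh) = x(T) − x₀·cosh − (ẋ₀/ω)·sinh
numerator   = -0.5037 − (-0.1282)·1.469944 − (-0.5130/3.2924)·1.077375 = -0.147384
denominator = 1 − 1.469944 = -0.469944
p = -0.147384 / -0.469944 = 0.3136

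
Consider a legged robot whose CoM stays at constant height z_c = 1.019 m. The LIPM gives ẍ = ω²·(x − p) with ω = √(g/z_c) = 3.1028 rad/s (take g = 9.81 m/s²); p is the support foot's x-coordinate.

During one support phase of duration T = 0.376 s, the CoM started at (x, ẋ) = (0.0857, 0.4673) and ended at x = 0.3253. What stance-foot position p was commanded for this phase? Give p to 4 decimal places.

p = 0.0578

ωT = 3.1028·0.376 = 1.166653; cosh(ωT) = 1.761317, sinh(ωT) = 1.449909
x(T) = p + (x₀−p)·cosh(ωT) + (ẋ₀/ω)·sinh(ωT) ⇒ p·(1 − cosh) = x(T) − x₀·cosh − (ẋ₀/ω)·sinh
numerator   = 0.3253 − (0.0857)·1.761317 − (0.4673/3.1028)·1.449909 = -0.044010
denominator = 1 − 1.761317 = -0.761317
p = -0.044010 / -0.761317 = 0.0578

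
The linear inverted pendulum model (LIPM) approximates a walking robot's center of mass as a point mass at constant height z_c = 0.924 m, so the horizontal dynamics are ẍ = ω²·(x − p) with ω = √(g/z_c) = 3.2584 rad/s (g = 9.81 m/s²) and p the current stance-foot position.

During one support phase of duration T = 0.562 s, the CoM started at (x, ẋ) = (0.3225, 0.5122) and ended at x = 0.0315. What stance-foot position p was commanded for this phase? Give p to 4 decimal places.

p = 0.6719

ωT = 3.2584·0.562 = 1.831221; cosh(ωT) = 3.200860, sinh(ωT) = 3.040642
x(T) = p + (x₀−p)·cosh(ωT) + (ẋ₀/ω)·sinh(ωT) ⇒ p·(1 − cosh) = x(T) − x₀·cosh − (ẋ₀/ω)·sinh
numerator   = 0.0315 − (0.3225)·3.200860 − (0.5122/3.2584)·3.040642 = -1.478747
denominator = 1 − 3.200860 = -2.200860
p = -1.478747 / -2.200860 = 0.6719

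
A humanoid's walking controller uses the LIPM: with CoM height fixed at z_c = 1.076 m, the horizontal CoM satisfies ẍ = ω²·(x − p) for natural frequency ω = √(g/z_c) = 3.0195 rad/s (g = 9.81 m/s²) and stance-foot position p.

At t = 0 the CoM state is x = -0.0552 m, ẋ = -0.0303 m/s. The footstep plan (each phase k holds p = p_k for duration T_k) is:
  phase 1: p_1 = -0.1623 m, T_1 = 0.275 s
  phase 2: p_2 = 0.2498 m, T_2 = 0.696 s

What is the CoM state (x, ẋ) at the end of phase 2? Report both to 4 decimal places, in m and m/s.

phase 1: p=-0.1623, T=0.275, ωT=0.830363, cosh=1.365021, sinh=0.929129; start (x,ẋ)=(-0.055200, -0.030300) → end (x,ẋ)=(-0.025430, 0.259110)
phase 2: p=0.2498, T=0.696, ωT=2.101572, cosh=4.150641, sinh=4.028377; start (x,ẋ)=(-0.025430, 0.259110) → end (x,ẋ)=(-0.546897, -2.272338)

x = -0.5469, ẋ = -2.2723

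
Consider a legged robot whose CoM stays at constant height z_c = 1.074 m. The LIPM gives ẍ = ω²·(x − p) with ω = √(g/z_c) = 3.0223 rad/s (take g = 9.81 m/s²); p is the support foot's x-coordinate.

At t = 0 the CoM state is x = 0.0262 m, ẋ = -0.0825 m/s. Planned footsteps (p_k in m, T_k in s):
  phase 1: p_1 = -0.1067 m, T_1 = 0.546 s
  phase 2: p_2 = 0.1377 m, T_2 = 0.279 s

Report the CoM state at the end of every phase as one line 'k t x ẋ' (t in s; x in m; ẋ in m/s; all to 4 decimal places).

1 0.5460 0.1837 0.7846
2 0.8250 0.4468 1.2120

phase 1: p=-0.1067, T=0.546, ωT=1.650176, cosh=2.699956, sinh=2.507940; start (x,ẋ)=(0.026200, -0.082500) → end (x,ẋ)=(0.183665, 0.784602)
phase 2: p=0.1377, T=0.279, ωT=0.843222, cosh=1.377082, sinh=0.946760; start (x,ẋ)=(0.183665, 0.784602) → end (x,ẋ)=(0.446780, 1.211984)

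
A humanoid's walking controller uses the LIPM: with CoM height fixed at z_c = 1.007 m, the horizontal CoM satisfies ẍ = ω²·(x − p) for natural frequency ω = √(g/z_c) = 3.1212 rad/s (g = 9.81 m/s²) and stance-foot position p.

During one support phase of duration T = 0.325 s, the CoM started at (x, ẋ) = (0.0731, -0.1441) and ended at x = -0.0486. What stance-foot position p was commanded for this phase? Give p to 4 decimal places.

ωT = 3.1212·0.325 = 1.014390; cosh(ωT) = 1.560152, sinh(ωT) = 1.197529
x(T) = p + (x₀−p)·cosh(ωT) + (ẋ₀/ω)·sinh(ωT) ⇒ p·(1 − cosh) = x(T) − x₀·cosh − (ẋ₀/ω)·sinh
numerator   = -0.0486 − (0.0731)·1.560152 − (-0.1441/3.1212)·1.197529 = -0.107359
denominator = 1 − 1.560152 = -0.560152
p = -0.107359 / -0.560152 = 0.1917

p = 0.1917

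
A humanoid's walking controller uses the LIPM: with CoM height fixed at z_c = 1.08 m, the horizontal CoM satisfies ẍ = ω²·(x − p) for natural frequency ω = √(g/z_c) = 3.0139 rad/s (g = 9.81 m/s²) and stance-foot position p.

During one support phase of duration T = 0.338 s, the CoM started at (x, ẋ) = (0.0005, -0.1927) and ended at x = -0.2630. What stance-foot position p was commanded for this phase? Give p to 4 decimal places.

p = 0.3304

ωT = 3.0139·0.338 = 1.018698; cosh(ωT) = 1.565326, sinh(ωT) = 1.204261
x(T) = p + (x₀−p)·cosh(ωT) + (ẋ₀/ω)·sinh(ωT) ⇒ p·(1 − cosh) = x(T) − x₀·cosh − (ẋ₀/ω)·sinh
numerator   = -0.2630 − (0.0005)·1.565326 − (-0.1927/3.0139)·1.204261 = -0.186786
denominator = 1 − 1.565326 = -0.565326
p = -0.186786 / -0.565326 = 0.3304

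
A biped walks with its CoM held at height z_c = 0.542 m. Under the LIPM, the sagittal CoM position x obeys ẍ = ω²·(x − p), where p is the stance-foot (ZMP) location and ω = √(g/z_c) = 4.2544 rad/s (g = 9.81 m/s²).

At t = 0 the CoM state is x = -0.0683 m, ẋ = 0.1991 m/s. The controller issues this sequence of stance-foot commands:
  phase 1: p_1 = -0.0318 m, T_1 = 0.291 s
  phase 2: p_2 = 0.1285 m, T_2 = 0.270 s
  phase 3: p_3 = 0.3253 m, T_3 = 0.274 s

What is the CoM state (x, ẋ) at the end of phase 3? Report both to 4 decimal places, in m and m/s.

phase 1: p=-0.0318, T=0.291, ωT=1.238030, cosh=1.869384, sinh=1.579430; start (x,ẋ)=(-0.068300, 0.199100) → end (x,ẋ)=(-0.026117, 0.126932)
phase 2: p=0.1285, T=0.270, ωT=1.148688, cosh=1.735552, sinh=1.418500; start (x,ẋ)=(-0.026117, 0.126932) → end (x,ẋ)=(-0.097525, -0.712799)
phase 3: p=0.3253, T=0.274, ωT=1.165706, cosh=1.759944, sinh=1.448242; start (x,ẋ)=(-0.097525, -0.712799) → end (x,ẋ)=(-0.661493, -3.859680)

x = -0.6615, ẋ = -3.8597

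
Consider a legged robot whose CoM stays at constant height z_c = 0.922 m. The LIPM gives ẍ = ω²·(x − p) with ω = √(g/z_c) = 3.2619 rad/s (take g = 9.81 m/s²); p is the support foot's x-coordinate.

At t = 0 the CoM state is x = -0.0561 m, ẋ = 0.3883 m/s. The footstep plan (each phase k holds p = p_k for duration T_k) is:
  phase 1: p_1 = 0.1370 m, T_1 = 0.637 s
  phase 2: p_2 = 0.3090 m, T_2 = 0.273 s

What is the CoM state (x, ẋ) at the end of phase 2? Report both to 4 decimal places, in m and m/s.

phase 1: p=0.1370, T=0.637, ωT=2.077830, cosh=4.056161, sinh=3.930959; start (x,ẋ)=(-0.056100, 0.388300) → end (x,ẋ)=(-0.178299, -0.900997)
phase 2: p=0.3090, T=0.273, ωT=0.890499, cosh=1.423398, sinh=1.012947; start (x,ẋ)=(-0.178299, -0.900997) → end (x,ẋ)=(-0.664415, -2.892578)

x = -0.6644, ẋ = -2.8926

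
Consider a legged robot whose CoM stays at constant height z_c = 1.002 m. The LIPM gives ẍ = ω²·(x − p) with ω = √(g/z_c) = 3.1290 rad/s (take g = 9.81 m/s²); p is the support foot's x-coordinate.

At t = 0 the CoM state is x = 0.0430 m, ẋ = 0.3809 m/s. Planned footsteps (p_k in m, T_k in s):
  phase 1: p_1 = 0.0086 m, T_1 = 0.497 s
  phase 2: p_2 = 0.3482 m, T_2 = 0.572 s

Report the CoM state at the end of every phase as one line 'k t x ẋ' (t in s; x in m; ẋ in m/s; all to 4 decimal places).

phase 1: p=0.0086, T=0.497, ωT=1.555113, cosh=2.473394, sinh=2.262228; start (x,ẋ)=(0.043000, 0.380900) → end (x,ẋ)=(0.369071, 1.185616)
phase 2: p=0.3482, T=0.572, ωT=1.789788, cosh=3.077589, sinh=2.910594; start (x,ẋ)=(0.369071, 1.185616) → end (x,ẋ)=(1.515291, 3.838915)

1 0.4970 0.3691 1.1856
2 1.0690 1.5153 3.8389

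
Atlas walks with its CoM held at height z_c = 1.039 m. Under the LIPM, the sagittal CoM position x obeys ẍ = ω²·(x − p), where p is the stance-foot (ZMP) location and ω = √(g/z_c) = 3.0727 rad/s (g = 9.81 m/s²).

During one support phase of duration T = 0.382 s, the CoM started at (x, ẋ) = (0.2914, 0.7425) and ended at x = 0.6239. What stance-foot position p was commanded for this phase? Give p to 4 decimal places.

ωT = 3.0727·0.382 = 1.173771; cosh(ωT) = 1.771683, sinh(ωT) = 1.462484
x(T) = p + (x₀−p)·cosh(ωT) + (ẋ₀/ω)·sinh(ωT) ⇒ p·(1 − cosh) = x(T) − x₀·cosh − (ẋ₀/ω)·sinh
numerator   = 0.6239 − (0.2914)·1.771683 − (0.7425/3.0727)·1.462484 = -0.245769
denominator = 1 − 1.771683 = -0.771683
p = -0.245769 / -0.771683 = 0.3185

p = 0.3185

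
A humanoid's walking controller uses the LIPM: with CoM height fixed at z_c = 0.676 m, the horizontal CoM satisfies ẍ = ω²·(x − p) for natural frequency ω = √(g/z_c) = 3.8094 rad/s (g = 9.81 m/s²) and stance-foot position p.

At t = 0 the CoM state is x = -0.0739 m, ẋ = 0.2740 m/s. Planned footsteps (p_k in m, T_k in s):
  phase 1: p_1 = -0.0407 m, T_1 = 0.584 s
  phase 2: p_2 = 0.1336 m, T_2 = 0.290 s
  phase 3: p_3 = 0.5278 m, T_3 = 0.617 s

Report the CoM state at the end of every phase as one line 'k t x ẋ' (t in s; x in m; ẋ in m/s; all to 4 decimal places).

1 0.5840 0.1327 0.7040
2 0.8740 0.3805 1.1747
3 1.4910 1.3507 3.3003

phase 1: p=-0.0407, T=0.584, ωT=2.224690, cosh=4.679356, sinh=4.571255; start (x,ẋ)=(-0.073900, 0.274000) → end (x,ẋ)=(0.132744, 0.704007)
phase 2: p=0.1336, T=0.290, ωT=1.104726, cosh=1.674849, sinh=1.343548; start (x,ẋ)=(0.132744, 0.704007) → end (x,ẋ)=(0.380464, 1.174723)
phase 3: p=0.5278, T=0.617, ωT=2.350400, cosh=5.292547, sinh=5.197216; start (x,ẋ)=(0.380464, 1.174723) → end (x,ẋ)=(1.350708, 3.300278)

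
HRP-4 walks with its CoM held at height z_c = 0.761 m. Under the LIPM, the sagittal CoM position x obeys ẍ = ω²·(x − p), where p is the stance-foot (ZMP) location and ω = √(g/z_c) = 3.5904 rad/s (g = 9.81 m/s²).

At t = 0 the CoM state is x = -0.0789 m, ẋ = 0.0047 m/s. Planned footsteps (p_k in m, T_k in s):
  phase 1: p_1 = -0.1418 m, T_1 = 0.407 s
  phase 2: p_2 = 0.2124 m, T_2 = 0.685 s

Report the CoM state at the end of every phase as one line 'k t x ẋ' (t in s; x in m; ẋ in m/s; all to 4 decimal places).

1 0.4070 0.0038 0.4713
2 1.0920 -0.2546 -1.5724

phase 1: p=-0.1418, T=0.407, ωT=1.461293, cosh=2.271733, sinh=2.039797; start (x,ẋ)=(-0.078900, 0.004700) → end (x,ẋ)=(0.003762, 0.471337)
phase 2: p=0.2124, T=0.685, ωT=2.459424, cosh=5.891778, sinh=5.806294; start (x,ẋ)=(0.003762, 0.471337) → end (x,ẋ)=(-0.254615, -1.572442)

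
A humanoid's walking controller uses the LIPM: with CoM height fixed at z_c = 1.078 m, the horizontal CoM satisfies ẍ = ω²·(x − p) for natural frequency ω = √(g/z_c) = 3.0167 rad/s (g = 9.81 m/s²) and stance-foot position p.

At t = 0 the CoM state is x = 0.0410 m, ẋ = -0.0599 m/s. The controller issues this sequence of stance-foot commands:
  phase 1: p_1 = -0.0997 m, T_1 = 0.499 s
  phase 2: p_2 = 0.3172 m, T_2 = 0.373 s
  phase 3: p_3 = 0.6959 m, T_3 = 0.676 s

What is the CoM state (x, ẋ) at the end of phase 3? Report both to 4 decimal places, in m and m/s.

x = 0.7184, ẋ = 0.2652

phase 1: p=-0.0997, T=0.499, ωT=1.505333, cosh=2.363799, sinh=2.141856; start (x,ẋ)=(0.041000, -0.059900) → end (x,ẋ)=(0.190358, 0.767519)
phase 2: p=0.3172, T=0.373, ωT=1.125229, cosh=1.702750, sinh=1.378172; start (x,ẋ)=(0.190358, 0.767519) → end (x,ẋ)=(0.451858, 0.779541)
phase 3: p=0.6959, T=0.676, ωT=2.039289, cosh=3.907633, sinh=3.777512; start (x,ẋ)=(0.451858, 0.779541) → end (x,ẋ)=(0.718415, 0.265150)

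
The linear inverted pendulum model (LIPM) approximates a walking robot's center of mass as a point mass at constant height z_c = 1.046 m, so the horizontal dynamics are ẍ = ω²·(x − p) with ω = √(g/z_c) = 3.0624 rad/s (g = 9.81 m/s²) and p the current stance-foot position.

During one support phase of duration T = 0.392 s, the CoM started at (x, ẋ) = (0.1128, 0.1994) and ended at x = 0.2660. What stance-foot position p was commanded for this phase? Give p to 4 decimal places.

p = 0.0452

ωT = 3.0624·0.392 = 1.200461; cosh(ωT) = 1.811351, sinh(ωT) = 1.510296
x(T) = p + (x₀−p)·cosh(ωT) + (ẋ₀/ω)·sinh(ωT) ⇒ p·(1 − cosh) = x(T) − x₀·cosh − (ẋ₀/ω)·sinh
numerator   = 0.2660 − (0.1128)·1.811351 − (0.1994/3.0624)·1.510296 = -0.036659
denominator = 1 − 1.811351 = -0.811351
p = -0.036659 / -0.811351 = 0.0452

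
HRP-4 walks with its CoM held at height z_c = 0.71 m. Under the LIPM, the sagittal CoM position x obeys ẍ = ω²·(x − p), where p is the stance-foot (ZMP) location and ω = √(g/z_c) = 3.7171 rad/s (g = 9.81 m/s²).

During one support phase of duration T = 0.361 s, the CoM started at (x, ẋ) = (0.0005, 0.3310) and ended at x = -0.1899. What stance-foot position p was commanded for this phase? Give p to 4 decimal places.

ωT = 3.7171·0.361 = 1.341873; cosh(ωT) = 2.043780, sinh(ωT) = 1.782424
x(T) = p + (x₀−p)·cosh(ωT) + (ẋ₀/ω)·sinh(ωT) ⇒ p·(1 − cosh) = x(T) − x₀·cosh − (ẋ₀/ω)·sinh
numerator   = -0.1899 − (0.0005)·2.043780 − (0.3310/3.7171)·1.782424 = -0.349643
denominator = 1 − 2.043780 = -1.043780
p = -0.349643 / -1.043780 = 0.3350

p = 0.3350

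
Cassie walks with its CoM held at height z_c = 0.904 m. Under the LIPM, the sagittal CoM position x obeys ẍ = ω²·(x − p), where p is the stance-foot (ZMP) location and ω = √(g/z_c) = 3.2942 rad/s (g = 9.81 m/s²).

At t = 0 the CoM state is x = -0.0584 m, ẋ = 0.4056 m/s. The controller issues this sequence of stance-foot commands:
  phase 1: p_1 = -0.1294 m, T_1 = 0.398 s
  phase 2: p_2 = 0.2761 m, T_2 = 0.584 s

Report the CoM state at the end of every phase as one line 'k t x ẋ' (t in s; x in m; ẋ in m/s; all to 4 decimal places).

phase 1: p=-0.1294, T=0.398, ωT=1.311092, cosh=1.989874, sinh=1.720348; start (x,ẋ)=(-0.058400, 0.405600) → end (x,ẋ)=(0.223700, 1.209462)
phase 2: p=0.2761, T=0.584, ωT=1.923813, cosh=3.496532, sinh=3.350483; start (x,ẋ)=(0.223700, 1.209462) → end (x,ẋ)=(1.323007, 3.650572)

1 0.3980 0.2237 1.2095
2 0.9820 1.3230 3.6506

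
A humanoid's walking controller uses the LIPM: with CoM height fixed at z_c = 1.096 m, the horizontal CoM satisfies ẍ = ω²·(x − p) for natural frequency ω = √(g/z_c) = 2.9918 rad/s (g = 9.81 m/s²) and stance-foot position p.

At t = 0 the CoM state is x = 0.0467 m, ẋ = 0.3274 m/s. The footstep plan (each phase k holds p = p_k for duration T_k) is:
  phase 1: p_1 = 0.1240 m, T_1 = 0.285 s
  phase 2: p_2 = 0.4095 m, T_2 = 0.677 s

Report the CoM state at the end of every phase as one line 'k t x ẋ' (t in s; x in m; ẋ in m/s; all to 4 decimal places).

1 0.2850 0.1219 0.2318
2 0.9620 -0.4109 -2.3103

phase 1: p=0.1240, T=0.285, ωT=0.852663, cosh=1.386082, sinh=0.959804; start (x,ẋ)=(0.046700, 0.327400) → end (x,ẋ)=(0.121890, 0.231833)
phase 2: p=0.4095, T=0.677, ωT=2.025449, cosh=3.855722, sinh=3.723788; start (x,ẋ)=(0.121890, 0.231833) → end (x,ẋ)=(-0.410892, -2.310335)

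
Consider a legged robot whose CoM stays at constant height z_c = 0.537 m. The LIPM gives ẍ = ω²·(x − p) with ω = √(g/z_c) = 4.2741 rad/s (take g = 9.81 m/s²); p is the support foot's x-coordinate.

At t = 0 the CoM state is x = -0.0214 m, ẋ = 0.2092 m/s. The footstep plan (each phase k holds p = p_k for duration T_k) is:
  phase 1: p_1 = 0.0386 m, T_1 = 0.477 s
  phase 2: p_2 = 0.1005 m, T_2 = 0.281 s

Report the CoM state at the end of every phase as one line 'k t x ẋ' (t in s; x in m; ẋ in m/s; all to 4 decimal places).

phase 1: p=0.0386, T=0.477, ωT=2.038746, cosh=3.905580, sinh=3.775389; start (x,ẋ)=(-0.021400, 0.209200) → end (x,ẋ)=(-0.010945, -0.151136)
phase 2: p=0.1005, T=0.281, ωT=1.201022, cosh=1.812199, sinh=1.511313; start (x,ẋ)=(-0.010945, -0.151136) → end (x,ẋ)=(-0.154901, -0.993766)

1 0.4770 -0.0109 -0.1511
2 0.7580 -0.1549 -0.9938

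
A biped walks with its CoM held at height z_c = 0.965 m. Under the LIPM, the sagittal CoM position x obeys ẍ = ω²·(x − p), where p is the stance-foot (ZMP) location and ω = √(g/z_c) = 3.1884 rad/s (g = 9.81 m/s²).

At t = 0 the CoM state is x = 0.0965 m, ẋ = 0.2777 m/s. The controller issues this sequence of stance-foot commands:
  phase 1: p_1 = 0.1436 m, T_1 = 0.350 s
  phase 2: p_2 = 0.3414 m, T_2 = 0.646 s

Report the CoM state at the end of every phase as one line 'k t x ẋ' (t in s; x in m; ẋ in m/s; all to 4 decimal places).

1 0.3500 0.1827 0.2647
2 0.9960 0.0291 -0.8976

phase 1: p=0.1436, T=0.350, ωT=1.115940, cosh=1.690022, sinh=1.362414; start (x,ẋ)=(0.096500, 0.277700) → end (x,ẋ)=(0.182662, 0.264720)
phase 2: p=0.3414, T=0.646, ωT=2.059706, cosh=3.985579, sinh=3.858088; start (x,ẋ)=(0.182662, 0.264720) → end (x,ẋ)=(0.029060, -0.897591)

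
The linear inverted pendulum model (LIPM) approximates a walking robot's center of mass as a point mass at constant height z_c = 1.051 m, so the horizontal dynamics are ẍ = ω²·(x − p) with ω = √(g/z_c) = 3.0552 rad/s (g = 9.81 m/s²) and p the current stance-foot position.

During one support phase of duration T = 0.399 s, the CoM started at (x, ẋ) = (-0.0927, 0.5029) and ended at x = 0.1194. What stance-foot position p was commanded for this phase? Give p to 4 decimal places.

ωT = 3.0552·0.399 = 1.219025; cosh(ωT) = 1.839702, sinh(ωT) = 1.544184
x(T) = p + (x₀−p)·cosh(ωT) + (ẋ₀/ω)·sinh(ωT) ⇒ p·(1 − cosh) = x(T) − x₀·cosh − (ẋ₀/ω)·sinh
numerator   = 0.1194 − (-0.0927)·1.839702 − (0.5029/3.0552)·1.544184 = 0.035761
denominator = 1 − 1.839702 = -0.839702
p = 0.035761 / -0.839702 = -0.0426

p = -0.0426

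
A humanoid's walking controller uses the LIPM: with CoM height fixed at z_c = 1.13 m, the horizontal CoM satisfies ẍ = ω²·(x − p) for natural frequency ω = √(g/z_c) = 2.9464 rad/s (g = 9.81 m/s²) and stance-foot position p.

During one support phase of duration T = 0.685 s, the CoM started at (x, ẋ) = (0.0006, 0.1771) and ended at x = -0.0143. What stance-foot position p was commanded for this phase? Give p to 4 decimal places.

ωT = 2.9464·0.685 = 2.018284; cosh(ωT) = 3.829142, sinh(ωT) = 3.696258
x(T) = p + (x₀−p)·cosh(ωT) + (ẋ₀/ω)·sinh(ωT) ⇒ p·(1 − cosh) = x(T) − x₀·cosh − (ẋ₀/ω)·sinh
numerator   = -0.0143 − (0.0006)·3.829142 − (0.1771/2.9464)·3.696258 = -0.238769
denominator = 1 − 3.829142 = -2.829142
p = -0.238769 / -2.829142 = 0.0844

p = 0.0844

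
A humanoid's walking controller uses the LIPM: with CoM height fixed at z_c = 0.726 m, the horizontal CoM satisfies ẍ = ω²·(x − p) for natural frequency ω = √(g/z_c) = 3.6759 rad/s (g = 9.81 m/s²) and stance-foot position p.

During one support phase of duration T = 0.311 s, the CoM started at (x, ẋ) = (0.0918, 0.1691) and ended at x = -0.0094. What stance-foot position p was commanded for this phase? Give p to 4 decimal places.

ωT = 3.6759·0.311 = 1.143205; cosh(ωT) = 1.727801, sinh(ωT) = 1.409005
x(T) = p + (x₀−p)·cosh(ωT) + (ẋ₀/ω)·sinh(ωT) ⇒ p·(1 − cosh) = x(T) − x₀·cosh − (ẋ₀/ω)·sinh
numerator   = -0.0094 − (0.0918)·1.727801 − (0.1691/3.6759)·1.409005 = -0.232830
denominator = 1 − 1.727801 = -0.727801
p = -0.232830 / -0.727801 = 0.3199

p = 0.3199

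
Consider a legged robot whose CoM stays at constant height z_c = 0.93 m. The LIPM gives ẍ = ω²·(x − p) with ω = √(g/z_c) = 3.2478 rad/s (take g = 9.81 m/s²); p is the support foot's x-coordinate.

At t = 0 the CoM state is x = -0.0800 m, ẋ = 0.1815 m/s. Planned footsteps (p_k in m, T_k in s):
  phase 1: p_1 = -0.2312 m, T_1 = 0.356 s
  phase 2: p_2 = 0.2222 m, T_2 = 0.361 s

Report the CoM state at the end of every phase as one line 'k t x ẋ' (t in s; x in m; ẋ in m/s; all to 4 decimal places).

1 0.3560 0.1128 1.0200
2 0.7170 0.4872 1.2865

phase 1: p=-0.2312, T=0.356, ωT=1.156217, cosh=1.746281, sinh=1.431607; start (x,ẋ)=(-0.080000, 0.181500) → end (x,ẋ)=(0.112842, 1.019965)
phase 2: p=0.2222, T=0.361, ωT=1.172456, cosh=1.769760, sinh=1.460155; start (x,ẋ)=(0.112842, 1.019965) → end (x,ẋ)=(0.487221, 1.286485)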